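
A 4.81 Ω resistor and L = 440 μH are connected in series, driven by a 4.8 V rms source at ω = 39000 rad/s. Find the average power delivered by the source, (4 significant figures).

X_L = ωL = 17.16 Ω
Z = 4.810 + j17.16 Ω
|Z| = √(4.810² + 17.16²) = 17.82 Ω
∠Z = arctan(17.16/4.810) = 74.34°
I = V/|Z| = 269.3 mA
P = VI cos φ = 4.8 × 0.2693 × cos(74.34°) = 348.9 mW

348.9 mW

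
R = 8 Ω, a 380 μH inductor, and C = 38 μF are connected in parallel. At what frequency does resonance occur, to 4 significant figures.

ω₀ = 1/√(LC) = 1/√(0.00038 × 3.8e-05) = 8322 rad/s
f₀ = ω₀/(2π) = 1.324 kHz

1.324 kHz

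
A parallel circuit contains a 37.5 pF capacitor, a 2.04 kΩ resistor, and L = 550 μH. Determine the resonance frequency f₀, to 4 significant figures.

ω₀ = 1/√(LC) = 1/√(0.00055 × 3.75e-11) = 6.963e+06 rad/s
f₀ = ω₀/(2π) = 1.108 MHz

1.108 MHz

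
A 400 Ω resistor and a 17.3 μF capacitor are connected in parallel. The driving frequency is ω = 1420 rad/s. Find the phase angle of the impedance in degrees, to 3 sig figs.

-84.2°

X_C = 1/(ωC) = 40.7 Ω
Parallel: admittances add. Y = 1/R + jωC
Y = (0.00250 + j0.0246) S
|Y| = 0.0247 S → |Z| = 1/|Y| = 40.5 Ω, ∠Z = −∠Y = -84.2°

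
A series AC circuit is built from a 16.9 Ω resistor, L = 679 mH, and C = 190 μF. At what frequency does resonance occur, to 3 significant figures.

14.0 Hz

ω₀ = 1/√(LC) = 1/√(0.679 × 0.00019) = 88.04 rad/s
f₀ = ω₀/(2π) = 14.0 Hz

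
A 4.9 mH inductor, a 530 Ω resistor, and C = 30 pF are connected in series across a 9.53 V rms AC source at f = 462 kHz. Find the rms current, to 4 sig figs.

ω = 2πf = 2.903e+06 rad/s
X_L = ωL = 14220 Ω
X_C = 1/(ωC) = 11480 Ω
Net reactance X = X_L − X_C = 2741 Ω
Z = 530.0 + j2741 Ω
|Z| = √(530.0² + 2741²) = 2792 Ω
I = V/|Z| = 9.53/2792 = 3.414 mA

3.414 mA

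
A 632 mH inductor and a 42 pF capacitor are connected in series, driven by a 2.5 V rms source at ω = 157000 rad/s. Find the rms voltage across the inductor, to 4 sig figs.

4.731 V

X_L = ωL = 99220 Ω
X_C = 1/(ωC) = 151700 Ω
Net reactance X = X_L − X_C = -52430 Ω
Z = − j52430 Ω
|Z| = √(0² + 52430²) = 52430 Ω
I = V/|Z| = 47.68 μA
V_L = I·|Z_L| = 4.768e-05 × 99220 = 4.731 V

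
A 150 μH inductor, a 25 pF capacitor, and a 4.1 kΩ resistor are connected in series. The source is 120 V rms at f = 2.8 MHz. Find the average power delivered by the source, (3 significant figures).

ω = 2πf = 1.759e+07 rad/s
X_L = ωL = 2640 Ω
X_C = 1/(ωC) = 2270 Ω
Net reactance X = X_L − X_C = 365 Ω
Z = 4100 + j365 Ω
|Z| = √(4100² + 365²) = 4120 Ω
∠Z = arctan(365/4100) = 5.09°
I = V/|Z| = 29.2 mA
P = VI cos φ = 120 × 0.0292 × cos(5.09°) = 3.48 W

3.48 W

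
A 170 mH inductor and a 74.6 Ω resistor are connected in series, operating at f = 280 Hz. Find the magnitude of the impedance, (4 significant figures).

ω = 2πf = 1759 rad/s
X_L = ωL = 299.1 Ω
Z = 74.60 + j299.1 Ω
|Z| = √(74.60² + 299.1²) = 308.2 Ω

308.2 Ω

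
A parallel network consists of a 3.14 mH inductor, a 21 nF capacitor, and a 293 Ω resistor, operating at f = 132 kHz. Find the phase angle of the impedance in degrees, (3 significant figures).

-78.7°

ω = 2πf = 829400 rad/s
X_L = ωL = 2600 Ω
X_C = 1/(ωC) = 57.4 Ω
Parallel: admittances add. Y = 1/R + 1/(jωL) + jωC
Y = (0.00341 + j0.0170) S
|Y| = 0.0174 S → |Z| = 1/|Y| = 57.6 Ω, ∠Z = −∠Y = -78.7°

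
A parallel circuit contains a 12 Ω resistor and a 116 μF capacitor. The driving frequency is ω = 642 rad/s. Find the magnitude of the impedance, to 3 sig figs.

X_C = 1/(ωC) = 13.4 Ω
Parallel: admittances add. Y = 1/R + jωC
Y = (0.0833 + j0.0745) S
|Y| = 0.112 S → |Z| = 1/|Y| = 8.95 Ω, ∠Z = −∠Y = -41.8°

8.95 Ω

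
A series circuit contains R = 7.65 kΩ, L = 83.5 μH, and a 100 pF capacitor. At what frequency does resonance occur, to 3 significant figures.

ω₀ = 1/√(LC) = 1/√(8.35e-05 × 1e-10) = 1.094e+07 rad/s
f₀ = ω₀/(2π) = 1.74 MHz

1.74 MHz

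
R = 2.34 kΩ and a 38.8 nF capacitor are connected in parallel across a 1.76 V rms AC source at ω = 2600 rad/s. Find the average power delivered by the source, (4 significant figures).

X_C = 1/(ωC) = 9913 Ω
Parallel: admittances add. Y = 1/R + jωC
Y = (0.0004274 + j0.0001009) S
|Y| = 0.0004391 S → |Z| = 1/|Y| = 2277 Ω, ∠Z = −∠Y = -13.28°
I = V/|Z| = 772.8 μA
P = VI cos φ = 1.76 × 0.0007728 × cos(-13.28°) = 1.324 mW

1.324 mW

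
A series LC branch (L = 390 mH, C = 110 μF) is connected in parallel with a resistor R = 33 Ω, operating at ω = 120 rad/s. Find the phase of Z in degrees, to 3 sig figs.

-48.7°

X_L = ωL = 46.8 Ω
X_C = 1/(ωC) = 75.8 Ω
Branch 1: Z₁ = R = 33.0 Ω
Branch 2 (series LC): Z₂ = j(X_L − X_C) = −j29.0 Ω
Parallel: Z = Z₁Z₂/(Z₁+Z₂), |Z| = 21.8 Ω, ∠Z = -48.7°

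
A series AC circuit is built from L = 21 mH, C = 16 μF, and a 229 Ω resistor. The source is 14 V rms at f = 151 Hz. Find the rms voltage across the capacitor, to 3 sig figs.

ω = 2πf = 948.8 rad/s
X_L = ωL = 19.9 Ω
X_C = 1/(ωC) = 65.9 Ω
Net reactance X = X_L − X_C = -46.0 Ω
Z = 229 − j46.0 Ω
|Z| = √(229² + 46.0²) = 234 Ω
I = V/|Z| = 59.9 mA
V_C = I·|Z_C| = 0.0599 × 65.9 = 3.95 V

3.95 V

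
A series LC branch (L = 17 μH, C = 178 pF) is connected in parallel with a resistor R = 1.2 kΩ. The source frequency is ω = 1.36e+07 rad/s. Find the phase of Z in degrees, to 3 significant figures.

-81.4°

X_L = ωL = 231 Ω
X_C = 1/(ωC) = 413 Ω
Branch 1: Z₁ = R = 1200 Ω
Branch 2 (series LC): Z₂ = j(X_L − X_C) = −j182 Ω
Parallel: Z = Z₁Z₂/(Z₁+Z₂), |Z| = 180 Ω, ∠Z = -81.4°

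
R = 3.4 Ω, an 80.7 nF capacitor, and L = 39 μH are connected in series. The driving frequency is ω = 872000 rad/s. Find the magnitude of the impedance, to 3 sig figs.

20.1 Ω

X_L = ωL = 34.0 Ω
X_C = 1/(ωC) = 14.2 Ω
Net reactance X = X_L − X_C = 19.8 Ω
Z = 3.40 + j19.8 Ω
|Z| = √(3.40² + 19.8²) = 20.1 Ω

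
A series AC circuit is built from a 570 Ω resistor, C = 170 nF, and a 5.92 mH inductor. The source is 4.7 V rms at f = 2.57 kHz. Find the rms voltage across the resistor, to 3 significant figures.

4.25 V

ω = 2πf = 16150 rad/s
X_L = ωL = 95.6 Ω
X_C = 1/(ωC) = 364 Ω
Net reactance X = X_L − X_C = -269 Ω
Z = 570 − j269 Ω
|Z| = √(570² + 269²) = 630 Ω
I = V/|Z| = 7.46 mA
V_R = I·|Z_R| = 0.00746 × 570 = 4.25 V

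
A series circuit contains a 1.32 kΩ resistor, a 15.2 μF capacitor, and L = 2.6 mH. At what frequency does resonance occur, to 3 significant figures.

ω₀ = 1/√(LC) = 1/√(0.0026 × 1.52e-05) = 5030 rad/s
f₀ = ω₀/(2π) = 801 Hz

801 Hz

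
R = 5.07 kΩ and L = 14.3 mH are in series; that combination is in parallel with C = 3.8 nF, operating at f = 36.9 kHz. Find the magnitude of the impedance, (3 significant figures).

ω = 2πf = 231800 rad/s
X_L = ωL = 3320 Ω
X_C = 1/(ωC) = 1140 Ω
Branch 1 (R+jX_L): Z₁ = 5070 + j3320 Ω, |Z₁| = 6060 Ω
Branch 2 (−jX_C): Z₂ = −j1140 Ω
Parallel: Z = Z₁Z₂/(Z₁+Z₂), |Z| = 1250 Ω, ∠Z = -80.1°

1250 Ω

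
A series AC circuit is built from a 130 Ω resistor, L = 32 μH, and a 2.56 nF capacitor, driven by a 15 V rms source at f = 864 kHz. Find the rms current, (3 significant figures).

ω = 2πf = 5.429e+06 rad/s
X_L = ωL = 174 Ω
X_C = 1/(ωC) = 72.0 Ω
Net reactance X = X_L − X_C = 102 Ω
Z = 130 + j102 Ω
|Z| = √(130² + 102²) = 165 Ω
I = V/|Z| = 15/165 = 90.9 mA

90.9 mA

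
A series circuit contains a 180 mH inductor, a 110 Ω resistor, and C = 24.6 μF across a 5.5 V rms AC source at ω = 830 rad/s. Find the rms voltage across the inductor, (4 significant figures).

5.517 V

X_L = ωL = 149.4 Ω
X_C = 1/(ωC) = 48.98 Ω
Net reactance X = X_L − X_C = 100.4 Ω
Z = 110.0 + j100.4 Ω
|Z| = √(110.0² + 100.4²) = 148.9 Ω
I = V/|Z| = 36.93 mA
V_L = I·|Z_L| = 0.03693 × 149.4 = 5.517 V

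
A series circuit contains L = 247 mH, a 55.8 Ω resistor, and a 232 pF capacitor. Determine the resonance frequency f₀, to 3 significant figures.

21.0 kHz

ω₀ = 1/√(LC) = 1/√(0.247 × 2.32e-10) = 132100 rad/s
f₀ = ω₀/(2π) = 21.0 kHz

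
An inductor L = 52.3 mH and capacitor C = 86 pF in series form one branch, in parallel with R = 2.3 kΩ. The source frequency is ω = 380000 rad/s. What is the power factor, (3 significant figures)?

0.978

X_L = ωL = 19900 Ω
X_C = 1/(ωC) = 30600 Ω
Branch 1: Z₁ = R = 2300 Ω
Branch 2 (series LC): Z₂ = j(X_L − X_C) = −j10700 Ω
Parallel: Z = Z₁Z₂/(Z₁+Z₂), |Z| = 2250 Ω, ∠Z = -12.1°
cos φ = cos(-12.1°) = 0.978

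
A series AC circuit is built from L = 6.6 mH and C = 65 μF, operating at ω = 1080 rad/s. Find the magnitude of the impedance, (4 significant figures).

X_L = ωL = 7.128 Ω
X_C = 1/(ωC) = 14.25 Ω
Net reactance X = X_L − X_C = -7.117 Ω
Z = − j7.117 Ω
|Z| = √(0² + 7.117²) = 7.117 Ω

7.117 Ω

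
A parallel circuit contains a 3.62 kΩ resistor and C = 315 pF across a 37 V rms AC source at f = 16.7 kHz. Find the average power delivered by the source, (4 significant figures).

ω = 2πf = 104900 rad/s
X_C = 1/(ωC) = 30250 Ω
Parallel: admittances add. Y = 1/R + jωC
Y = (0.0002762 + j3.305e-05) S
|Y| = 0.0002782 S → |Z| = 1/|Y| = 3594 Ω, ∠Z = −∠Y = -6.823°
I = V/|Z| = 10.29 mA
P = VI cos φ = 37 × 0.01029 × cos(-6.823°) = 378.2 mW

378.2 mW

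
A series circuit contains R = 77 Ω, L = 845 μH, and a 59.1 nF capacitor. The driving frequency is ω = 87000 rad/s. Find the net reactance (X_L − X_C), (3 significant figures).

X_L = ωL = 73.5 Ω
X_C = 1/(ωC) = 194 Ω
X = 73.5 − 194 = -121 Ω

-121 Ω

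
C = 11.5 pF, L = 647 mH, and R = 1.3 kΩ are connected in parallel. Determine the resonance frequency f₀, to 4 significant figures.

ω₀ = 1/√(LC) = 1/√(0.647 × 1.15e-11) = 366600 rad/s
f₀ = ω₀/(2π) = 58.35 kHz

58.35 kHz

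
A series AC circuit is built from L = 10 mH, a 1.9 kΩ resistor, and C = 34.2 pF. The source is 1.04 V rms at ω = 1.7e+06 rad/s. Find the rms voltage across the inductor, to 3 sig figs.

X_L = ωL = 17000 Ω
X_C = 1/(ωC) = 17200 Ω
Net reactance X = X_L − X_C = -200 Ω
Z = 1900 − j200 Ω
|Z| = √(1900² + 200²) = 1910 Ω
I = V/|Z| = 544 μA
V_L = I·|Z_L| = 0.000544 × 17000 = 9.25 V

9.25 V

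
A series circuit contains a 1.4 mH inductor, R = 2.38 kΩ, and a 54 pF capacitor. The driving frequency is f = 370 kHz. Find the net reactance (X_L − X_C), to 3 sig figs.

ω = 2πf = 2.325e+06 rad/s
X_L = ωL = 3250 Ω
X_C = 1/(ωC) = 7970 Ω
X = 3250 − 7970 = -4710 Ω

-4710 Ω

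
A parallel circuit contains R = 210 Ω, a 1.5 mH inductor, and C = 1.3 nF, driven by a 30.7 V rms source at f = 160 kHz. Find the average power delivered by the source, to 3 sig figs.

4.49 W

ω = 2πf = 1.005e+06 rad/s
X_L = ωL = 1510 Ω
X_C = 1/(ωC) = 765 Ω
Parallel: admittances add. Y = 1/R + 1/(jωL) + jωC
Y = (0.00476 + j0.000644) S
|Y| = 0.00481 S → |Z| = 1/|Y| = 208 Ω, ∠Z = −∠Y = -7.70°
I = V/|Z| = 148 mA
P = VI cos φ = 30.7 × 0.148 × cos(-7.70°) = 4.49 W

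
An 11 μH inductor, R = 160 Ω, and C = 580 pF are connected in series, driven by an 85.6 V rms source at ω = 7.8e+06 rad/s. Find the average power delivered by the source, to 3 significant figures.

26.7 W

X_L = ωL = 85.8 Ω
X_C = 1/(ωC) = 221 Ω
Net reactance X = X_L − X_C = -135 Ω
Z = 160 − j135 Ω
|Z| = √(160² + 135²) = 210 Ω
∠Z = arctan(-135/160) = -40.2°
I = V/|Z| = 409 mA
P = VI cos φ = 85.6 × 0.409 × cos(-40.2°) = 26.7 W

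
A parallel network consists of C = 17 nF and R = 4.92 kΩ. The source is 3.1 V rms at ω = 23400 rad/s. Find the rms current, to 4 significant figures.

1.385 mA

X_C = 1/(ωC) = 2514 Ω
Parallel: admittances add. Y = 1/R + jωC
Y = (0.0002033 + j0.0003978) S
|Y| = 0.0004467 S → |Z| = 1/|Y| = 2239 Ω, ∠Z = −∠Y = -62.94°
I = V/|Z| = 3.1/2239 = 1.385 mA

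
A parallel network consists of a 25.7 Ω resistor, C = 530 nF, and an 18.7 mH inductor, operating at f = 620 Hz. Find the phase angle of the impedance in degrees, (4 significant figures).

ω = 2πf = 3896 rad/s
X_L = ωL = 72.85 Ω
X_C = 1/(ωC) = 484.3 Ω
Parallel: admittances add. Y = 1/R + 1/(jωL) + jωC
Y = (0.03891 − j0.01166) S
|Y| = 0.04062 S → |Z| = 1/|Y| = 24.62 Ω, ∠Z = −∠Y = 16.69°

16.69°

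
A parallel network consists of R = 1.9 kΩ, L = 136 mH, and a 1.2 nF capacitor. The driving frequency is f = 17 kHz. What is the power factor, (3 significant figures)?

0.994

ω = 2πf = 106800 rad/s
X_L = ωL = 14500 Ω
X_C = 1/(ωC) = 7800 Ω
Parallel: admittances add. Y = 1/R + 1/(jωL) + jωC
Y = (0.000526 + j5.93e-05) S
|Y| = 0.000530 S → |Z| = 1/|Y| = 1890 Ω, ∠Z = −∠Y = -6.43°
cos φ = cos(-6.43°) = 0.994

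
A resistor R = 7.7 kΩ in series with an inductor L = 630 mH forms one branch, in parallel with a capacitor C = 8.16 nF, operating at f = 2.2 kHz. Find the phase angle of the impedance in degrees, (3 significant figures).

ω = 2πf = 13820 rad/s
X_L = ωL = 8710 Ω
X_C = 1/(ωC) = 8870 Ω
Branch 1 (R+jX_L): Z₁ = 7700 + j8710 Ω, |Z₁| = 11600 Ω
Branch 2 (−jX_C): Z₂ = −j8870 Ω
Parallel: Z = Z₁Z₂/(Z₁+Z₂), |Z| = 13400 Ω, ∠Z = -40.3°

-40.3°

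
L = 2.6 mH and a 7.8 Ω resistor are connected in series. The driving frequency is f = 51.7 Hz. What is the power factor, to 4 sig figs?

ω = 2πf = 324.8 rad/s
X_L = ωL = 0.8446 Ω
Z = 7.800 + j0.8446 Ω
|Z| = √(7.800² + 0.8446²) = 7.846 Ω
∠Z = arctan(0.8446/7.800) = 6.180°
cos φ = cos(6.180°) = 0.9942

0.9942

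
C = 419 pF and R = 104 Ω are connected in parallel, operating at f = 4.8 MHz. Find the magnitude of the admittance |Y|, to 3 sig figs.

15.9 mS

ω = 2πf = 3.016e+07 rad/s
X_C = 1/(ωC) = 79.1 Ω
Parallel: admittances add. Y = 1/R + jωC
Y = (0.00962 + j0.0126) S
|Y| = 0.0159 S → |Z| = 1/|Y| = 63.0 Ω, ∠Z = −∠Y = -52.7°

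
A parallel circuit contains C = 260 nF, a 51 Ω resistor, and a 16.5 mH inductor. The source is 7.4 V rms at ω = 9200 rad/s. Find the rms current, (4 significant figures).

X_L = ωL = 151.8 Ω
X_C = 1/(ωC) = 418.1 Ω
Parallel: admittances add. Y = 1/R + 1/(jωL) + jωC
Y = (0.01961 − j0.004196) S
|Y| = 0.02005 S → |Z| = 1/|Y| = 49.87 Ω, ∠Z = −∠Y = 12.08°
I = V/|Z| = 7.4/49.87 = 148.4 mA

148.4 mA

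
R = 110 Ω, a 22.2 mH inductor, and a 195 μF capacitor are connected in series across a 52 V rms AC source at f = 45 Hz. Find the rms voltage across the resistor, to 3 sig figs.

51.7 V

ω = 2πf = 282.7 rad/s
X_L = ωL = 6.28 Ω
X_C = 1/(ωC) = 18.1 Ω
Net reactance X = X_L − X_C = -11.9 Ω
Z = 110 − j11.9 Ω
|Z| = √(110² + 11.9²) = 111 Ω
I = V/|Z| = 470 mA
V_R = I·|Z_R| = 0.470 × 110 = 51.7 V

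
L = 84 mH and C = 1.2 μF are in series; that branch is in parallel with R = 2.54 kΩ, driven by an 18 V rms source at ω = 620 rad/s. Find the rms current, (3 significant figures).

X_L = ωL = 52.1 Ω
X_C = 1/(ωC) = 1340 Ω
Branch 1: Z₁ = R = 2540 Ω
Branch 2 (series LC): Z₂ = j(X_L − X_C) = −j1290 Ω
Parallel: Z = Z₁Z₂/(Z₁+Z₂), |Z| = 1150 Ω, ∠Z = -63.0°
I = V/|Z| = 18/1150 = 15.6 mA

15.6 mA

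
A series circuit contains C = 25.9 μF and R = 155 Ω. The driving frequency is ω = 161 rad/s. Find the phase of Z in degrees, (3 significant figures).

X_C = 1/(ωC) = 240 Ω
Z = 155 − j240 Ω
|Z| = √(155² + 240²) = 286 Ω
∠Z = arctan(-240/155) = -57.1°

-57.1°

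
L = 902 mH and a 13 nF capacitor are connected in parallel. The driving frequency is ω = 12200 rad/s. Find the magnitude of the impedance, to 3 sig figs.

14800 Ω

X_L = ωL = 11000 Ω
X_C = 1/(ωC) = 6310 Ω
Parallel: admittances add. Y = 1/(jωL) + jωC
Y = (0 + j6.77e-05) S
|Y| = 6.77e-05 S → |Z| = 1/|Y| = 14800 Ω, ∠Z = −∠Y = -90.0°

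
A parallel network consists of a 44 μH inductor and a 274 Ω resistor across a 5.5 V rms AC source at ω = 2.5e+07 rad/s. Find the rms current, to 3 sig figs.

X_L = ωL = 1100 Ω
Parallel: admittances add. Y = 1/R + 1/(jωL)
Y = (0.00365 − j0.000909) S
|Y| = 0.00376 S → |Z| = 1/|Y| = 266 Ω, ∠Z = −∠Y = 14.0°
I = V/|Z| = 5.5/266 = 20.7 mA

20.7 mA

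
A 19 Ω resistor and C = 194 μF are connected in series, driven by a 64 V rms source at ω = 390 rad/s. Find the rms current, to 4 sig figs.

2.765 A

X_C = 1/(ωC) = 13.22 Ω
Z = 19.00 − j13.22 Ω
|Z| = √(19.00² + 13.22²) = 23.14 Ω
I = V/|Z| = 64/23.14 = 2.765 A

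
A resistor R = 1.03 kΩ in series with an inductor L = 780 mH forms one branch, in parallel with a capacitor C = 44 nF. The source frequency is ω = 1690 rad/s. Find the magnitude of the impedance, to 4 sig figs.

1848 Ω

X_L = ωL = 1318 Ω
X_C = 1/(ωC) = 13450 Ω
Branch 1 (R+jX_L): Z₁ = 1030 + j1318 Ω, |Z₁| = 1673 Ω
Branch 2 (−jX_C): Z₂ = −j13450 Ω
Parallel: Z = Z₁Z₂/(Z₁+Z₂), |Z| = 1848 Ω, ∠Z = 47.14°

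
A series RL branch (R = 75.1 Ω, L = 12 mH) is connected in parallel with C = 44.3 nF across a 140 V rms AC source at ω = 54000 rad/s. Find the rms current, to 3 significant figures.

X_L = ωL = 648 Ω
X_C = 1/(ωC) = 418 Ω
Branch 1 (R+jX_L): Z₁ = 75.1 + j648 Ω, |Z₁| = 652 Ω
Branch 2 (−jX_C): Z₂ = −j418 Ω
Parallel: Z = Z₁Z₂/(Z₁+Z₂), |Z| = 1130 Ω, ∠Z = -78.5°
I = V/|Z| = 140/1130 = 124 mA

124 mA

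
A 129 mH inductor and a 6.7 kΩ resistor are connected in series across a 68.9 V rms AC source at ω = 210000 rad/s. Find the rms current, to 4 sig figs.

X_L = ωL = 27090 Ω
Z = 6700 + j27090 Ω
|Z| = √(6700² + 27090²) = 27910 Ω
I = V/|Z| = 68.9/27910 = 2.469 mA

2.469 mA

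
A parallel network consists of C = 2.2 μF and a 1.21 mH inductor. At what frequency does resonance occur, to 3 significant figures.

3.08 kHz

ω₀ = 1/√(LC) = 1/√(0.00121 × 2.2e-06) = 19380 rad/s
f₀ = ω₀/(2π) = 3.08 kHz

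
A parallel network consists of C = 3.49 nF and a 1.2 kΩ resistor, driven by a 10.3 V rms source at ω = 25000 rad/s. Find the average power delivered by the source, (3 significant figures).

88.4 mW

X_C = 1/(ωC) = 11500 Ω
Parallel: admittances add. Y = 1/R + jωC
Y = (0.000833 + j8.73e-05) S
|Y| = 0.000838 S → |Z| = 1/|Y| = 1190 Ω, ∠Z = −∠Y = -5.98°
I = V/|Z| = 8.63 mA
P = VI cos φ = 10.3 × 0.00863 × cos(-5.98°) = 88.4 mW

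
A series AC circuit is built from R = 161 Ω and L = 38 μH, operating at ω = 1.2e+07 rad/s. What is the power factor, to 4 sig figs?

X_L = ωL = 456.0 Ω
Z = 161.0 + j456.0 Ω
|Z| = √(161.0² + 456.0²) = 483.6 Ω
∠Z = arctan(456.0/161.0) = 70.55°
cos φ = cos(70.55°) = 0.3329

0.3329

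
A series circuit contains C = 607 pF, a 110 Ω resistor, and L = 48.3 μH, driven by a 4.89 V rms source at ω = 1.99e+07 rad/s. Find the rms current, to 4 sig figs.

X_L = ωL = 961.2 Ω
X_C = 1/(ωC) = 82.79 Ω
Net reactance X = X_L − X_C = 878.4 Ω
Z = 110.0 + j878.4 Ω
|Z| = √(110.0² + 878.4²) = 885.2 Ω
I = V/|Z| = 4.89/885.2 = 5.524 mA

5.524 mA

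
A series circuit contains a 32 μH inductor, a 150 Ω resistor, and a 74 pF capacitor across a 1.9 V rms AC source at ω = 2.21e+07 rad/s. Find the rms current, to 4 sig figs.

10.68 mA

X_L = ωL = 707.2 Ω
X_C = 1/(ωC) = 611.5 Ω
Net reactance X = X_L − X_C = 95.73 Ω
Z = 150.0 + j95.73 Ω
|Z| = √(150.0² + 95.73²) = 177.9 Ω
I = V/|Z| = 1.9/177.9 = 10.68 mA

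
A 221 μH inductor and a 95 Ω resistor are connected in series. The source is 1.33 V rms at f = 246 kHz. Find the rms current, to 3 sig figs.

ω = 2πf = 1.546e+06 rad/s
X_L = ωL = 342 Ω
Z = 95.0 + j342 Ω
|Z| = √(95.0² + 342²) = 355 Ω
I = V/|Z| = 1.33/355 = 3.75 mA

3.75 mA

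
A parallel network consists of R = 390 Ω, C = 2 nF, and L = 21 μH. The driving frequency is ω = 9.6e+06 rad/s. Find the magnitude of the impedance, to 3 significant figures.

69.1 Ω

X_L = ωL = 202 Ω
X_C = 1/(ωC) = 52.1 Ω
Parallel: admittances add. Y = 1/R + 1/(jωL) + jωC
Y = (0.00256 + j0.0142) S
|Y| = 0.0145 S → |Z| = 1/|Y| = 69.1 Ω, ∠Z = −∠Y = -79.8°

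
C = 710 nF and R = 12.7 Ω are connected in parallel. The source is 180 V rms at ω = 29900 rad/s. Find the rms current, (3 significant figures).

X_C = 1/(ωC) = 47.1 Ω
Parallel: admittances add. Y = 1/R + jωC
Y = (0.0787 + j0.0212) S
|Y| = 0.0816 S → |Z| = 1/|Y| = 12.3 Ω, ∠Z = −∠Y = -15.1°
I = V/|Z| = 180/12.3 = 14.7 A

14.7 A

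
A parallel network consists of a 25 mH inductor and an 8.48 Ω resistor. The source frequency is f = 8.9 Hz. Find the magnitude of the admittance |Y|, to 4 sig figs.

725.0 mS

ω = 2πf = 55.92 rad/s
X_L = ωL = 1.398 Ω
Parallel: admittances add. Y = 1/R + 1/(jωL)
Y = (0.1179 − j0.7153) S
|Y| = 0.7250 S → |Z| = 1/|Y| = 1.379 Ω, ∠Z = −∠Y = 80.64°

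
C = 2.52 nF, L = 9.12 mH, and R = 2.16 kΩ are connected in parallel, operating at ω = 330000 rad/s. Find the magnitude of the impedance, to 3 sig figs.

1470 Ω

X_L = ωL = 3010 Ω
X_C = 1/(ωC) = 1200 Ω
Parallel: admittances add. Y = 1/R + 1/(jωL) + jωC
Y = (0.000463 + j0.000499) S
|Y| = 0.000681 S → |Z| = 1/|Y| = 1470 Ω, ∠Z = −∠Y = -47.2°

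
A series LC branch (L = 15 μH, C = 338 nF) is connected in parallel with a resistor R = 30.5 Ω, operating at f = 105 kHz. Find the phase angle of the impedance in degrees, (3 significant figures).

79.9°

ω = 2πf = 659700 rad/s
X_L = ωL = 9.90 Ω
X_C = 1/(ωC) = 4.48 Ω
Branch 1: Z₁ = R = 30.5 Ω
Branch 2 (series LC): Z₂ = j(X_L − X_C) = j5.41 Ω
Parallel: Z = Z₁Z₂/(Z₁+Z₂), |Z| = 5.33 Ω, ∠Z = 79.9°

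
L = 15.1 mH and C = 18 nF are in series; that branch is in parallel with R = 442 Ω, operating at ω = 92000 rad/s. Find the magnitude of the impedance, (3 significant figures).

X_L = ωL = 1390 Ω
X_C = 1/(ωC) = 604 Ω
Branch 1: Z₁ = R = 442 Ω
Branch 2 (series LC): Z₂ = j(X_L − X_C) = j785 Ω
Parallel: Z = Z₁Z₂/(Z₁+Z₂), |Z| = 385 Ω, ∠Z = 29.4°

385 Ω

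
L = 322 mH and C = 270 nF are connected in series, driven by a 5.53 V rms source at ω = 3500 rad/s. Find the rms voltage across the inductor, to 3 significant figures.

90.6 V

X_L = ωL = 1130 Ω
X_C = 1/(ωC) = 1060 Ω
Net reactance X = X_L − X_C = 68.8 Ω
Z = j68.8 Ω
|Z| = √(0² + 68.8²) = 68.8 Ω
I = V/|Z| = 80.4 mA
V_L = I·|Z_L| = 0.0804 × 1130 = 90.6 V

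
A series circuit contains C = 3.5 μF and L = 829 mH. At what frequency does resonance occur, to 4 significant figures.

ω₀ = 1/√(LC) = 1/√(0.829 × 3.5e-06) = 587.1 rad/s
f₀ = ω₀/(2π) = 93.43 Hz

93.43 Hz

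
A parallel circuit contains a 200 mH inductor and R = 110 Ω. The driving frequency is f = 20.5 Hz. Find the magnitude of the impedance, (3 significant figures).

25.1 Ω

ω = 2πf = 128.8 rad/s
X_L = ωL = 25.8 Ω
Parallel: admittances add. Y = 1/R + 1/(jωL)
Y = (0.00909 − j0.0388) S
|Y| = 0.0399 S → |Z| = 1/|Y| = 25.1 Ω, ∠Z = −∠Y = 76.8°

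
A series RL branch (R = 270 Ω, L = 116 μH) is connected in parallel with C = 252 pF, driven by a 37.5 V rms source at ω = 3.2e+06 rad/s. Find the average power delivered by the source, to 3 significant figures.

X_L = ωL = 371 Ω
X_C = 1/(ωC) = 1240 Ω
Branch 1 (R+jX_L): Z₁ = 270 + j371 Ω, |Z₁| = 459 Ω
Branch 2 (−jX_C): Z₂ = −j1240 Ω
Parallel: Z = Z₁Z₂/(Z₁+Z₂), |Z| = 626 Ω, ∠Z = 36.7°
I = V/|Z| = 59.9 mA
P = VI cos φ = 37.5 × 0.0599 × cos(36.7°) = 1.80 W

1.80 W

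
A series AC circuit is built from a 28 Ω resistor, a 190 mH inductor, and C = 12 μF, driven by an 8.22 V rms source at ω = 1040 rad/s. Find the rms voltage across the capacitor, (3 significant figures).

X_L = ωL = 198 Ω
X_C = 1/(ωC) = 80.1 Ω
Net reactance X = X_L − X_C = 117 Ω
Z = 28.0 + j117 Ω
|Z| = √(28.0² + 117²) = 121 Ω
I = V/|Z| = 68.1 mA
V_C = I·|Z_C| = 0.0681 × 80.1 = 5.45 V

5.45 V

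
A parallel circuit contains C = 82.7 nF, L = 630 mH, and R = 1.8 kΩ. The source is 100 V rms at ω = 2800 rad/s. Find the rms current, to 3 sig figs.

X_L = ωL = 1760 Ω
X_C = 1/(ωC) = 4320 Ω
Parallel: admittances add. Y = 1/R + 1/(jωL) + jωC
Y = (0.000556 − j0.000335) S
|Y| = 0.000649 S → |Z| = 1/|Y| = 1540 Ω, ∠Z = −∠Y = 31.1°
I = V/|Z| = 100/1540 = 64.9 mA

64.9 mA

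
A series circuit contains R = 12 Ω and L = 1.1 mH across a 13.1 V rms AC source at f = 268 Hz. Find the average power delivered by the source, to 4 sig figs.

13.97 W

ω = 2πf = 1684 rad/s
X_L = ωL = 1.852 Ω
Z = 12.00 + j1.852 Ω
|Z| = √(12.00² + 1.852²) = 12.14 Ω
∠Z = arctan(1.852/12.00) = 8.775°
I = V/|Z| = 1.079 A
P = VI cos φ = 13.1 × 1.079 × cos(8.775°) = 13.97 W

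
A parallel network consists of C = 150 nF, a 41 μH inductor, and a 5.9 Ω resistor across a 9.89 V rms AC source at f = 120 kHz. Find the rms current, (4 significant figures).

1.857 A

ω = 2πf = 754000 rad/s
X_L = ωL = 30.91 Ω
X_C = 1/(ωC) = 8.842 Ω
Parallel: admittances add. Y = 1/R + 1/(jωL) + jωC
Y = (0.1695 + j0.08075) S
|Y| = 0.1877 S → |Z| = 1/|Y| = 5.326 Ω, ∠Z = −∠Y = -25.47°
I = V/|Z| = 9.89/5.326 = 1.857 A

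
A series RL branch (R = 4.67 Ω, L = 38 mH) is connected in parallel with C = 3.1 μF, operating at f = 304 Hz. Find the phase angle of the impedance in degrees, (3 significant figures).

83.5°

ω = 2πf = 1910 rad/s
X_L = ωL = 72.6 Ω
X_C = 1/(ωC) = 169 Ω
Branch 1 (R+jX_L): Z₁ = 4.67 + j72.6 Ω, |Z₁| = 72.7 Ω
Branch 2 (−jX_C): Z₂ = −j169 Ω
Parallel: Z = Z₁Z₂/(Z₁+Z₂), |Z| = 127 Ω, ∠Z = 83.5°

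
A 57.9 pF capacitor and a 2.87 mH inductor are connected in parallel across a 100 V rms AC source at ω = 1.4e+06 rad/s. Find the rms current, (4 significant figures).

16.78 mA

X_L = ωL = 4018 Ω
X_C = 1/(ωC) = 12340 Ω
Parallel: admittances add. Y = 1/(jωL) + jωC
Y = (0 − j0.0001678) S
|Y| = 0.0001678 S → |Z| = 1/|Y| = 5959 Ω, ∠Z = −∠Y = 90.00°
I = V/|Z| = 100/5959 = 16.78 mA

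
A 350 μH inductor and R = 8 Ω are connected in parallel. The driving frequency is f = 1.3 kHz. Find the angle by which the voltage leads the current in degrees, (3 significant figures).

ω = 2πf = 8168 rad/s
X_L = ωL = 2.86 Ω
Parallel: admittances add. Y = 1/R + 1/(jωL)
Y = (0.125 − j0.350) S
|Y| = 0.371 S → |Z| = 1/|Y| = 2.69 Ω, ∠Z = −∠Y = 70.3°

70.3°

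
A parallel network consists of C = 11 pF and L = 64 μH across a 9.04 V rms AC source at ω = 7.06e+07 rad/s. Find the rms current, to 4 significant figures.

5.020 mA

X_L = ωL = 4518 Ω
X_C = 1/(ωC) = 1288 Ω
Parallel: admittances add. Y = 1/(jωL) + jωC
Y = (0 + j0.0005553) S
|Y| = 0.0005553 S → |Z| = 1/|Y| = 1801 Ω, ∠Z = −∠Y = -90.00°
I = V/|Z| = 9.04/1801 = 5.020 mA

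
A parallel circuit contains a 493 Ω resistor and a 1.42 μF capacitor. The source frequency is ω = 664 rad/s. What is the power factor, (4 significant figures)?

0.9068

X_C = 1/(ωC) = 1061 Ω
Parallel: admittances add. Y = 1/R + jωC
Y = (0.002028 + j0.0009429) S
|Y| = 0.002237 S → |Z| = 1/|Y| = 447.1 Ω, ∠Z = −∠Y = -24.93°
cos φ = cos(-24.93°) = 0.9068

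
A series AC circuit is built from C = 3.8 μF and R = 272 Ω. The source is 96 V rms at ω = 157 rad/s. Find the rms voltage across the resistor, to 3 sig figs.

15.4 V

X_C = 1/(ωC) = 1680 Ω
Z = 272 − j1680 Ω
|Z| = √(272² + 1680²) = 1700 Ω
I = V/|Z| = 56.5 mA
V_R = I·|Z_R| = 0.0565 × 272 = 15.4 V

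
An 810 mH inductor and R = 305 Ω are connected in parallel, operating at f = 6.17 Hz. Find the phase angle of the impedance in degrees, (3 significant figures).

ω = 2πf = 38.77 rad/s
X_L = ωL = 31.4 Ω
Parallel: admittances add. Y = 1/R + 1/(jωL)
Y = (0.00328 − j0.0318) S
|Y| = 0.0320 S → |Z| = 1/|Y| = 31.2 Ω, ∠Z = −∠Y = 84.1°

84.1°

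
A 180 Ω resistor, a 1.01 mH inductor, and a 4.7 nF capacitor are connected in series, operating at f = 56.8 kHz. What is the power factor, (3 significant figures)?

0.607

ω = 2πf = 356900 rad/s
X_L = ωL = 360 Ω
X_C = 1/(ωC) = 596 Ω
Net reactance X = X_L − X_C = -236 Ω
Z = 180 − j236 Ω
|Z| = √(180² + 236²) = 297 Ω
∠Z = arctan(-236/180) = -52.6°
cos φ = cos(-52.6°) = 0.607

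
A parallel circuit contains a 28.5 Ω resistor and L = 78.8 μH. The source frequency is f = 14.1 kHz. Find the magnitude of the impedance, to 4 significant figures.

ω = 2πf = 88590 rad/s
X_L = ωL = 6.981 Ω
Parallel: admittances add. Y = 1/R + 1/(jωL)
Y = (0.03509 − j0.1432) S
|Y| = 0.1475 S → |Z| = 1/|Y| = 6.781 Ω, ∠Z = −∠Y = 76.24°

6.781 Ω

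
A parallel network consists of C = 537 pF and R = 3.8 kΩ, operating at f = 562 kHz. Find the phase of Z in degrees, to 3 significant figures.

-82.1°

ω = 2πf = 3.531e+06 rad/s
X_C = 1/(ωC) = 527 Ω
Parallel: admittances add. Y = 1/R + jωC
Y = (0.000263 + j0.00190) S
|Y| = 0.00191 S → |Z| = 1/|Y| = 522 Ω, ∠Z = −∠Y = -82.1°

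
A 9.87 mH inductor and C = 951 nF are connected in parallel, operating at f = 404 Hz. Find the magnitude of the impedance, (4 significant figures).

26.67 Ω

ω = 2πf = 2538 rad/s
X_L = ωL = 25.05 Ω
X_C = 1/(ωC) = 414.2 Ω
Parallel: admittances add. Y = 1/(jωL) + jωC
Y = (0 − j0.03750) S
|Y| = 0.03750 S → |Z| = 1/|Y| = 26.67 Ω, ∠Z = −∠Y = 90.00°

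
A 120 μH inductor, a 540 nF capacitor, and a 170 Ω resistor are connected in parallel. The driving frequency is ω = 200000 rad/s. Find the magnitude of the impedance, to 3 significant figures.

X_L = ωL = 24.0 Ω
X_C = 1/(ωC) = 9.26 Ω
Parallel: admittances add. Y = 1/R + 1/(jωL) + jωC
Y = (0.00588 + j0.0663) S
|Y| = 0.0666 S → |Z| = 1/|Y| = 15.0 Ω, ∠Z = −∠Y = -84.9°

15.0 Ω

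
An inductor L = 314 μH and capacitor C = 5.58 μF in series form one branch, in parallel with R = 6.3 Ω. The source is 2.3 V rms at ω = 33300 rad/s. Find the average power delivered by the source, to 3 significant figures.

X_L = ωL = 10.5 Ω
X_C = 1/(ωC) = 5.38 Ω
Branch 1: Z₁ = R = 6.30 Ω
Branch 2 (series LC): Z₂ = j(X_L − X_C) = j5.07 Ω
Parallel: Z = Z₁Z₂/(Z₁+Z₂), |Z| = 3.95 Ω, ∠Z = 51.1°
I = V/|Z| = 582 mA
P = VI cos φ = 2.3 × 0.582 × cos(51.1°) = 840 mW

840 mW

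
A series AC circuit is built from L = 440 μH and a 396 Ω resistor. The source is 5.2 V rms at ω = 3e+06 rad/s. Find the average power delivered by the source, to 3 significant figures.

5.64 mW

X_L = ωL = 1320 Ω
Z = 396 + j1320 Ω
|Z| = √(396² + 1320²) = 1380 Ω
∠Z = arctan(1320/396) = 73.3°
I = V/|Z| = 3.77 mA
P = VI cos φ = 5.2 × 0.00377 × cos(73.3°) = 5.64 mW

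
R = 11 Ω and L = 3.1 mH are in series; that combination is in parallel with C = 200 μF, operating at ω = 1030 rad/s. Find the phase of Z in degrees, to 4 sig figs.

X_L = ωL = 3.193 Ω
X_C = 1/(ωC) = 4.854 Ω
Branch 1 (R+jX_L): Z₁ = 11.00 + j3.193 Ω, |Z₁| = 11.45 Ω
Branch 2 (−jX_C): Z₂ = −j4.854 Ω
Parallel: Z = Z₁Z₂/(Z₁+Z₂), |Z| = 4.998 Ω, ∠Z = -65.22°

-65.22°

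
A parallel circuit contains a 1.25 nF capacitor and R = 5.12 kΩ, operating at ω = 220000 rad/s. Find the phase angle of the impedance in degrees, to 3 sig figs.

-54.6°

X_C = 1/(ωC) = 3640 Ω
Parallel: admittances add. Y = 1/R + jωC
Y = (0.000195 + j0.000275) S
|Y| = 0.000337 S → |Z| = 1/|Y| = 2960 Ω, ∠Z = −∠Y = -54.6°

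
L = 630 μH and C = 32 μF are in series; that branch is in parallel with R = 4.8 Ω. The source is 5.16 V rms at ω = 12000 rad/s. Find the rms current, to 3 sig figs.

X_L = ωL = 7.56 Ω
X_C = 1/(ωC) = 2.60 Ω
Branch 1: Z₁ = R = 4.80 Ω
Branch 2 (series LC): Z₂ = j(X_L − X_C) = j4.96 Ω
Parallel: Z = Z₁Z₂/(Z₁+Z₂), |Z| = 3.45 Ω, ∠Z = 44.1°
I = V/|Z| = 5.16/3.45 = 1.50 A

1.50 A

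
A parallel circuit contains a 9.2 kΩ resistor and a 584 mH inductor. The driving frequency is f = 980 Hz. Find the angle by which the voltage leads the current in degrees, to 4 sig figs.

ω = 2πf = 6158 rad/s
X_L = ωL = 3596 Ω
Parallel: admittances add. Y = 1/R + 1/(jωL)
Y = (0.0001087 − j0.0002781) S
|Y| = 0.0002986 S → |Z| = 1/|Y| = 3349 Ω, ∠Z = −∠Y = 68.65°

68.65°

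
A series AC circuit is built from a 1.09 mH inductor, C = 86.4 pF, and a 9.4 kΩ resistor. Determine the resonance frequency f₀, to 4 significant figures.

518.6 kHz

ω₀ = 1/√(LC) = 1/√(0.00109 × 8.64e-11) = 3.259e+06 rad/s
f₀ = ω₀/(2π) = 518.6 kHz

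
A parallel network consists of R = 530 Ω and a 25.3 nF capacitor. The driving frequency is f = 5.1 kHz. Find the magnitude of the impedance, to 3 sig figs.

487 Ω

ω = 2πf = 32040 rad/s
X_C = 1/(ωC) = 1230 Ω
Parallel: admittances add. Y = 1/R + jωC
Y = (0.00189 + j0.000811) S
|Y| = 0.00205 S → |Z| = 1/|Y| = 487 Ω, ∠Z = −∠Y = -23.3°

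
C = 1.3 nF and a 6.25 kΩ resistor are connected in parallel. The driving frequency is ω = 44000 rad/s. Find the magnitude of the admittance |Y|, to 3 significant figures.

X_C = 1/(ωC) = 17500 Ω
Parallel: admittances add. Y = 1/R + jωC
Y = (0.000160 + j5.72e-05) S
|Y| = 0.000170 S → |Z| = 1/|Y| = 5890 Ω, ∠Z = −∠Y = -19.7°

170 μS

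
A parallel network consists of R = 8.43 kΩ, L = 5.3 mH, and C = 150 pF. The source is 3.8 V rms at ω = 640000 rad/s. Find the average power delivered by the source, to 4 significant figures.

1.713 mW

X_L = ωL = 3392 Ω
X_C = 1/(ωC) = 10420 Ω
Parallel: admittances add. Y = 1/R + 1/(jωL) + jωC
Y = (0.0001186 − j0.0001988) S
|Y| = 0.0002315 S → |Z| = 1/|Y| = 4319 Ω, ∠Z = −∠Y = 59.18°
I = V/|Z| = 879.7 μA
P = VI cos φ = 3.8 × 0.0008797 × cos(59.18°) = 1.713 mW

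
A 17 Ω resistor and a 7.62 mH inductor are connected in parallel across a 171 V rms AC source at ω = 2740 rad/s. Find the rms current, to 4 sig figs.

X_L = ωL = 20.88 Ω
Parallel: admittances add. Y = 1/R + 1/(jωL)
Y = (0.05882 − j0.04790) S
|Y| = 0.07586 S → |Z| = 1/|Y| = 13.18 Ω, ∠Z = −∠Y = 39.15°
I = V/|Z| = 171/13.18 = 12.97 A

12.97 A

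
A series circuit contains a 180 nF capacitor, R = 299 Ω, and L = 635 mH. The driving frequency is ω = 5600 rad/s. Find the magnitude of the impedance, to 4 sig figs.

2581 Ω

X_L = ωL = 3556 Ω
X_C = 1/(ωC) = 992.1 Ω
Net reactance X = X_L − X_C = 2564 Ω
Z = 299.0 + j2564 Ω
|Z| = √(299.0² + 2564²) = 2581 Ω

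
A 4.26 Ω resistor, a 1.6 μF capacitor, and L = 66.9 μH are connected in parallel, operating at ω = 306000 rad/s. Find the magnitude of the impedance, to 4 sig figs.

2.003 Ω

X_L = ωL = 20.47 Ω
X_C = 1/(ωC) = 2.042 Ω
Parallel: admittances add. Y = 1/R + 1/(jωL) + jωC
Y = (0.2347 + j0.4408) S
|Y| = 0.4994 S → |Z| = 1/|Y| = 2.003 Ω, ∠Z = −∠Y = -61.96°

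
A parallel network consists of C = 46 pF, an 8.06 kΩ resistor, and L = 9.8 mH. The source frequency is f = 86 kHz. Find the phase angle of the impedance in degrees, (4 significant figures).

52.89°

ω = 2πf = 540400 rad/s
X_L = ωL = 5295 Ω
X_C = 1/(ωC) = 40230 Ω
Parallel: admittances add. Y = 1/R + 1/(jωL) + jωC
Y = (0.0001241 − j0.0001640) S
|Y| = 0.0002056 S → |Z| = 1/|Y| = 4863 Ω, ∠Z = −∠Y = 52.89°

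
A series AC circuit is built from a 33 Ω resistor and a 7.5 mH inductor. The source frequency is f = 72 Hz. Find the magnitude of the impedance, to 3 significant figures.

ω = 2πf = 452.4 rad/s
X_L = ωL = 3.39 Ω
Z = 33.0 + j3.39 Ω
|Z| = √(33.0² + 3.39²) = 33.2 Ω

33.2 Ω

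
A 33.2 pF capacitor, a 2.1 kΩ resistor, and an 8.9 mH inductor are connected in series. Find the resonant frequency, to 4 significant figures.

ω₀ = 1/√(LC) = 1/√(0.0089 × 3.32e-11) = 1.84e+06 rad/s
f₀ = ω₀/(2π) = 292.8 kHz

292.8 kHz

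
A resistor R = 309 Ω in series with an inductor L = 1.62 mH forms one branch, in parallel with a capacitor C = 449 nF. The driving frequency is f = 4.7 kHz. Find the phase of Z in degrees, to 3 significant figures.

-76.1°

ω = 2πf = 29530 rad/s
X_L = ωL = 47.8 Ω
X_C = 1/(ωC) = 75.4 Ω
Branch 1 (R+jX_L): Z₁ = 309 + j47.8 Ω, |Z₁| = 313 Ω
Branch 2 (−jX_C): Z₂ = −j75.4 Ω
Parallel: Z = Z₁Z₂/(Z₁+Z₂), |Z| = 76.0 Ω, ∠Z = -76.1°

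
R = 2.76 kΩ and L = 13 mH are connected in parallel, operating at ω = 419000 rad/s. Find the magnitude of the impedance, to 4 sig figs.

X_L = ωL = 5447 Ω
Parallel: admittances add. Y = 1/R + 1/(jωL)
Y = (0.0003623 − j0.0001836) S
|Y| = 0.0004062 S → |Z| = 1/|Y| = 2462 Ω, ∠Z = −∠Y = 26.87°

2462 Ω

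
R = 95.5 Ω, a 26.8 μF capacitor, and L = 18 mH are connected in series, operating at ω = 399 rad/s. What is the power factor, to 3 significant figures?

X_L = ωL = 7.18 Ω
X_C = 1/(ωC) = 93.5 Ω
Net reactance X = X_L − X_C = -86.3 Ω
Z = 95.5 − j86.3 Ω
|Z| = √(95.5² + 86.3²) = 129 Ω
∠Z = arctan(-86.3/95.5) = -42.1°
cos φ = cos(-42.1°) = 0.742

0.742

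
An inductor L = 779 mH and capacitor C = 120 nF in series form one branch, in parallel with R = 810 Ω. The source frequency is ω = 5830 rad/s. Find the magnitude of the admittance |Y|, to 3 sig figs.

1.28 mS

X_L = ωL = 4540 Ω
X_C = 1/(ωC) = 1430 Ω
Branch 1: Z₁ = R = 810 Ω
Branch 2 (series LC): Z₂ = j(X_L − X_C) = j3110 Ω
Parallel: Z = Z₁Z₂/(Z₁+Z₂), |Z| = 784 Ω, ∠Z = 14.6°
|Y| = 1/|Z| = 1.28 mS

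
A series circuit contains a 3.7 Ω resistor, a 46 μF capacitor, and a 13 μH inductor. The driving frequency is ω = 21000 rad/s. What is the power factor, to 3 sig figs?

0.979

X_L = ωL = 0.273 Ω
X_C = 1/(ωC) = 1.04 Ω
Net reactance X = X_L − X_C = -0.762 Ω
Z = 3.70 − j0.762 Ω
|Z| = √(3.70² + 0.762²) = 3.78 Ω
∠Z = arctan(-0.762/3.70) = -11.6°
cos φ = cos(-11.6°) = 0.979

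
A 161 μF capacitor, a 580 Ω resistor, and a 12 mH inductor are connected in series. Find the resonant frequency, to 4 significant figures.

114.5 Hz

ω₀ = 1/√(LC) = 1/√(0.012 × 0.000161) = 719.4 rad/s
f₀ = ω₀/(2π) = 114.5 Hz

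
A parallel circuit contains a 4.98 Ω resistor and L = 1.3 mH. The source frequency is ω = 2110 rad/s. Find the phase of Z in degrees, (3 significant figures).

X_L = ωL = 2.74 Ω
Parallel: admittances add. Y = 1/R + 1/(jωL)
Y = (0.201 − j0.365) S
|Y| = 0.416 S → |Z| = 1/|Y| = 2.40 Ω, ∠Z = −∠Y = 61.2°

61.2°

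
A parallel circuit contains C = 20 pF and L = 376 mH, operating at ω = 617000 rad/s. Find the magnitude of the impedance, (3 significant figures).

X_L = ωL = 232000 Ω
X_C = 1/(ωC) = 81000 Ω
Parallel: admittances add. Y = 1/(jωL) + jωC
Y = (0 + j8.03e-06) S
|Y| = 8.03e-06 S → |Z| = 1/|Y| = 125000 Ω, ∠Z = −∠Y = -90.0°

125000 Ω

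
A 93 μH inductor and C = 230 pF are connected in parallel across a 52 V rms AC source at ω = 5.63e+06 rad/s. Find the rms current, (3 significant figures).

32.0 mA

X_L = ωL = 524 Ω
X_C = 1/(ωC) = 772 Ω
Parallel: admittances add. Y = 1/(jωL) + jωC
Y = (0 − j0.000615) S
|Y| = 0.000615 S → |Z| = 1/|Y| = 1630 Ω, ∠Z = −∠Y = 90.0°
I = V/|Z| = 52/1630 = 32.0 mA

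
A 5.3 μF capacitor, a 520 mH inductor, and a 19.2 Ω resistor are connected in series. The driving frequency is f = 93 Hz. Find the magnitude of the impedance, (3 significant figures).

ω = 2πf = 584.3 rad/s
X_L = ωL = 304 Ω
X_C = 1/(ωC) = 323 Ω
Net reactance X = X_L − X_C = -19.0 Ω
Z = 19.2 − j19.0 Ω
|Z| = √(19.2² + 19.0²) = 27.0 Ω

27.0 Ω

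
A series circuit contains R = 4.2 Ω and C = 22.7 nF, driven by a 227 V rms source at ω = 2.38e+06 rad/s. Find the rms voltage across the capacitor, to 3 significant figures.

X_C = 1/(ωC) = 18.5 Ω
Z = 4.20 − j18.5 Ω
|Z| = √(4.20² + 18.5²) = 19.0 Ω
I = V/|Z| = 12.0 A
V_C = I·|Z_C| = 12.0 × 18.5 = 221 V

221 V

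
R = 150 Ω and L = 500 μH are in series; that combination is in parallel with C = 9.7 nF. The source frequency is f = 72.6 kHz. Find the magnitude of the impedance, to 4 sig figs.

ω = 2πf = 456200 rad/s
X_L = ωL = 228.1 Ω
X_C = 1/(ωC) = 226.0 Ω
Branch 1 (R+jX_L): Z₁ = 150.0 + j228.1 Ω, |Z₁| = 273.0 Ω
Branch 2 (−jX_C): Z₂ = −j226.0 Ω
Parallel: Z = Z₁Z₂/(Z₁+Z₂), |Z| = 411.3 Ω, ∠Z = -34.13°

411.3 Ω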